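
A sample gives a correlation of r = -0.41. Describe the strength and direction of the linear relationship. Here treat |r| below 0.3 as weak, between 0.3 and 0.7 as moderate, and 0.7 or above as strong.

moderate negative

r = -0.41 < 0 so the relationship is negative.
|r| = 0.41, which falls in the moderate range.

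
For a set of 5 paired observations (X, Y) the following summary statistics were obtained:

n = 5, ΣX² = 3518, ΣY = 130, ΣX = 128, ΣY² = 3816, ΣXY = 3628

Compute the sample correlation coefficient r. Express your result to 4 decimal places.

0.9251

r = (nΣXY − ΣXΣY) / √[(nΣX² − (ΣX)²)(nΣY² − (ΣY)²)]
Numerator: 5×3628 − 128×130 = 1500
Denominator: √[(17590 − 16384)(19080 − 16900)] = √[1206 × 2180] = 1621.4438
r = 1500 / 1621.4438 ≈ 0.9251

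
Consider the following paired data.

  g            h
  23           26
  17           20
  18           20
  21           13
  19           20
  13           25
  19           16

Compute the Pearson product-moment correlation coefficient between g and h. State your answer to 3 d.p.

n = 7, Σg = 130, Σh = 140, Σg² = 2474, Σh² = 2926, Σgh = 2580
nΣgh − ΣgΣh = 18060 − 18200 = -140
nΣg² − (Σg)² = 17318 − 16900 = 418; nΣh² − (Σh)² = 20482 − 19600 = 882
r = -140 / √(418 × 882) = -140 / 607.1870 ≈ -0.231

-0.231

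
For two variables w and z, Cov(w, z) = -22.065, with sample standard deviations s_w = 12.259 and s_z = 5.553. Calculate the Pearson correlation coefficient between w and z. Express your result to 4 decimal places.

-0.3241

r = Cov(w,z) / (s_w · s_z) = -22.065 / (12.259 × 5.553)
  = -22.065 / 68.0742 ≈ -0.3241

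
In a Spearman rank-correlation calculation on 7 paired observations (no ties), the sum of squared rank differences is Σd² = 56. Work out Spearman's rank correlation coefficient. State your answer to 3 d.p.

0.000

ρ = 1 − 6Σd² / [n(n²−1)] = 1 − 6×56 / (7×48)
  = 1 − 336/336 = 1 − 1.0000 ≈ 0.000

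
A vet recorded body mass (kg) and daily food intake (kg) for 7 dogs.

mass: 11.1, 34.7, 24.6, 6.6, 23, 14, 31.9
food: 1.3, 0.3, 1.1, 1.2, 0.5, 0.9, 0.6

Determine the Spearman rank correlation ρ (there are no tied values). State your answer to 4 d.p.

-0.7857

Rank mass: 2, 7, 5, 1, 4, 3, 6
Rank food: 7, 1, 5, 6, 2, 4, 3
d = rank(mass) − rank(food): -5, 6, 0, -5, 2, -1, 3; Σd² = 100
ρ = 1 − 6Σd² / [n(n²−1)] = 1 − 6×100 / (7×48) = 1 − 600/336 ≈ -0.7857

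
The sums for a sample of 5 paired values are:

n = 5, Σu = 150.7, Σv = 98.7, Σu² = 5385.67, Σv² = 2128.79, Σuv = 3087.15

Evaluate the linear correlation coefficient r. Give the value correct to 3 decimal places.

0.288

r = (nΣuv − ΣuΣv) / √[(nΣu² − (Σu)²)(nΣv² − (Σv)²)]
Numerator: 5×3087.15 − 150.7×98.7 = 561.66
Denominator: √[(26928.35 − 22710.49)(10643.95 − 9741.69)] = √[4217.86 × 902.26] = 1950.7963
r = 561.66 / 1950.7963 ≈ 0.288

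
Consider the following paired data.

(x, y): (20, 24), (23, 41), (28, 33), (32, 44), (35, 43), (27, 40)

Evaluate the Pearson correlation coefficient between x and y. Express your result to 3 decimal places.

0.718

n = 6, Σx = 165, Σy = 225, Σx² = 4691, Σy² = 8731, Σxy = 6340
nΣxy − ΣxΣy = 38040 − 37125 = 915
nΣx² − (Σx)² = 28146 − 27225 = 921; nΣy² − (Σy)² = 52386 − 50625 = 1761
r = 915 / √(921 × 1761) = 915 / 1273.5309 ≈ 0.718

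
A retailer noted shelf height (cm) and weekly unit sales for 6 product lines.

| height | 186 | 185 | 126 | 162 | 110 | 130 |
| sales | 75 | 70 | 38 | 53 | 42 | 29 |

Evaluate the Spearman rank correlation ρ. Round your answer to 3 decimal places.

0.771

Rank height: 6, 5, 2, 4, 1, 3
Rank sales: 6, 5, 2, 4, 3, 1
d = rank(height) − rank(sales): 0, 0, 0, 0, -2, 2; Σd² = 8
ρ = 1 − 6Σd² / [n(n²−1)] = 1 − 6×8 / (6×35) = 1 − 48/210 ≈ 0.771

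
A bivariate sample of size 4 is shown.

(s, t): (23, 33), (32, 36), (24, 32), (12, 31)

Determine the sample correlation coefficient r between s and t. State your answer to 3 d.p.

0.901

n = 4, Σs = 91, Σt = 132, Σs² = 2273, Σt² = 4370, Σst = 3051
nΣst − ΣsΣt = 12204 − 12012 = 192
nΣs² − (Σs)² = 9092 − 8281 = 811; nΣt² − (Σt)² = 17480 − 17424 = 56
r = 192 / √(811 × 56) = 192 / 213.1103 ≈ 0.901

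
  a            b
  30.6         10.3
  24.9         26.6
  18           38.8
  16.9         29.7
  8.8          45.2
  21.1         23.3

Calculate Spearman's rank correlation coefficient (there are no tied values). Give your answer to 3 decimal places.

Rank a: 6, 5, 3, 2, 1, 4
Rank b: 1, 3, 5, 4, 6, 2
d = rank(a) − rank(b): 5, 2, -2, -2, -5, 2; Σd² = 66
ρ = 1 − 6Σd² / [n(n²−1)] = 1 − 6×66 / (6×35) = 1 − 396/210 ≈ -0.886

-0.886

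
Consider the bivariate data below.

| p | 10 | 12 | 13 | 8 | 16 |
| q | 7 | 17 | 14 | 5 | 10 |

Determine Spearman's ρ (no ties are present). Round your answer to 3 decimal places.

Rank p: 2, 3, 4, 1, 5
Rank q: 2, 5, 4, 1, 3
d = rank(p) − rank(q): 0, -2, 0, 0, 2; Σd² = 8
ρ = 1 − 6Σd² / [n(n²−1)] = 1 − 6×8 / (5×24) = 1 − 48/120 ≈ 0.600

0.600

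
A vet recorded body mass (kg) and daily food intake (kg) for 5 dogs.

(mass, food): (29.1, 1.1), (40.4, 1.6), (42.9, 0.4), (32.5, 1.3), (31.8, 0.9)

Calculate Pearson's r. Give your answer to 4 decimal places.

n = 5, Σx = 176.7, Σy = 5.3, Σx² = 6386.87, Σy² = 6.43, Σxy = 184.68
nΣxy − ΣxΣy = 923.4 − 936.51 = -13.11
nΣx² − (Σx)² = 31934.35 − 31222.89 = 711.46; nΣy² − (Σy)² = 32.15 − 28.09 = 4.06
r = -13.11 / √(711.46 × 4.06) = -13.11 / 53.7450 ≈ -0.2439

-0.2439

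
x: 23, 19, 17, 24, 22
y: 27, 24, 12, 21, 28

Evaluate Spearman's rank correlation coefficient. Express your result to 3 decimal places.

0.300

Rank x: 4, 2, 1, 5, 3
Rank y: 4, 3, 1, 2, 5
d = rank(x) − rank(y): 0, -1, 0, 3, -2; Σd² = 14
ρ = 1 − 6Σd² / [n(n²−1)] = 1 − 6×14 / (5×24) = 1 − 84/120 ≈ 0.300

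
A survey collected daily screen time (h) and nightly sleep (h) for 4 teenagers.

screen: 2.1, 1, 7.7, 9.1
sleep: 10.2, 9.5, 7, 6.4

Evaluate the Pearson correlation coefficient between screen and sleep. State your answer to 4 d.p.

n = 4, Σx = 19.9, Σy = 33.1, Σx² = 147.51, Σy² = 284.25, Σxy = 143.06
nΣxy − ΣxΣy = 572.24 − 658.69 = -86.45
nΣx² − (Σx)² = 590.04 − 396.01 = 194.03; nΣy² − (Σy)² = 1137 − 1095.61 = 41.39
r = -86.45 / √(194.03 × 41.39) = -86.45 / 89.6153 ≈ -0.9647

-0.9647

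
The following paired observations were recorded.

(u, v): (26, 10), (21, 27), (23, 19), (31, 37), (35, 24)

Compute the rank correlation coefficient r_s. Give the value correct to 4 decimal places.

Rank u: 3, 1, 2, 4, 5
Rank v: 1, 4, 2, 5, 3
d = rank(u) − rank(v): 2, -3, 0, -1, 2; Σd² = 18
ρ = 1 − 6Σd² / [n(n²−1)] = 1 − 6×18 / (5×24) = 1 − 108/120 ≈ 0.1000

0.1000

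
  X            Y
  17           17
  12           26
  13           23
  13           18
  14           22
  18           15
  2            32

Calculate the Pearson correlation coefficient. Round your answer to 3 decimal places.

-0.921

n = 7, ΣX = 89, ΣY = 153, ΣX² = 1295, ΣY² = 3551, ΣXY = 1776
nΣXY − ΣXΣY = 12432 − 13617 = -1185
nΣX² − (ΣX)² = 9065 − 7921 = 1144; nΣY² − (ΣY)² = 24857 − 23409 = 1448
r = -1185 / √(1144 × 1448) = -1185 / 1287.0556 ≈ -0.921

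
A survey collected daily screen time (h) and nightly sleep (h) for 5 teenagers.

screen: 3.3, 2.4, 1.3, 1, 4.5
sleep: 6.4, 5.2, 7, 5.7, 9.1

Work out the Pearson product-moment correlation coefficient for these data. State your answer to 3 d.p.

0.668

n = 5, Σx = 12.5, Σy = 33.4, Σx² = 39.59, Σy² = 232.3, Σxy = 89.35
nΣxy − ΣxΣy = 446.75 − 417.5 = 29.25
nΣx² − (Σx)² = 197.95 − 156.25 = 41.7; nΣy² − (Σy)² = 1161.5 − 1115.56 = 45.94
r = 29.25 / √(41.7 × 45.94) = 29.25 / 43.7687 ≈ 0.668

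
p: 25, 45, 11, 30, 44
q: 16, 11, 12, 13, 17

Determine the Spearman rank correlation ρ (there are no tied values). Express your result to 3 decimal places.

Rank p: 2, 5, 1, 3, 4
Rank q: 4, 1, 2, 3, 5
d = rank(p) − rank(q): -2, 4, -1, 0, -1; Σd² = 22
ρ = 1 − 6Σd² / [n(n²−1)] = 1 − 6×22 / (5×24) = 1 − 132/120 ≈ -0.100

-0.100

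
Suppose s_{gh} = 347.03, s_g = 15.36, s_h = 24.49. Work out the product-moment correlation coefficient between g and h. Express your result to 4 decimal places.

0.9225

r = Cov(g,h) / (s_g · s_h) = 347.03 / (15.36 × 24.49)
  = 347.03 / 376.1664 ≈ 0.9225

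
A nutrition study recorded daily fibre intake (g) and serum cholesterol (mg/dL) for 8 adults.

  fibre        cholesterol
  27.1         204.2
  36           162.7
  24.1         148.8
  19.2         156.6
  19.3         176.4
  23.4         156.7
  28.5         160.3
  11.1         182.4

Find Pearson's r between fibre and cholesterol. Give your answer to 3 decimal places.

n = 8, Σx = 188.7, Σy = 1348.1, Σx² = 4835.37, Σy² = 229471.63, Σxy = 31648.31
nΣxy − ΣxΣy = 253186.48 − 254386.47 = -1199.99
nΣx² − (Σx)² = 38682.96 − 35607.69 = 3075.27; nΣy² − (Σy)² = 1835773.04 − 1817373.61 = 18399.43
r = -1199.99 / √(3075.27 × 18399.43) = -1199.99 / 7522.1815 ≈ -0.160

-0.160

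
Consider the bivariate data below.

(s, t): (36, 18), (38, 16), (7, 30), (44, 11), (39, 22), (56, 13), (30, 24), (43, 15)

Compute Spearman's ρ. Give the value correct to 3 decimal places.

-0.905

Rank s: 3, 4, 1, 7, 5, 8, 2, 6
Rank t: 5, 4, 8, 1, 6, 2, 7, 3
d = rank(s) − rank(t): -2, 0, -7, 6, -1, 6, -5, 3; Σd² = 160
ρ = 1 − 6Σd² / [n(n²−1)] = 1 − 6×160 / (8×63) = 1 − 960/504 ≈ -0.905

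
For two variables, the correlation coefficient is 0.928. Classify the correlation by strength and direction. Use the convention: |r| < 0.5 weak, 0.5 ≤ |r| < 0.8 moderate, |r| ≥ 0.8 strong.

r = 0.928 > 0 so the relationship is positive.
|r| = 0.928, which falls in the strong range.

strong positive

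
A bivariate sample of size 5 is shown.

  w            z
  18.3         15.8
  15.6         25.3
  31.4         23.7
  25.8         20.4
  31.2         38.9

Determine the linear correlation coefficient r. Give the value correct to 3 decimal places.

n = 5, Σw = 122.3, Σz = 124.1, Σw² = 3203.29, Σz² = 3380.79, Σwz = 3168
nΣwz − ΣwΣz = 15840 − 15177.43 = 662.57
nΣw² − (Σw)² = 16016.45 − 14957.29 = 1059.16; nΣz² − (Σz)² = 16903.95 − 15400.81 = 1503.14
r = 662.57 / √(1059.16 × 1503.14) = 662.57 / 1261.7709 ≈ 0.525

0.525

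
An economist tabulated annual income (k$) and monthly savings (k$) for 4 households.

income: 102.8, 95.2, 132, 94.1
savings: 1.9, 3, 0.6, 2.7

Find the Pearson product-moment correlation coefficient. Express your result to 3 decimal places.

-0.967

n = 4, Σx = 424.1, Σy = 8.2, Σx² = 45909.69, Σy² = 20.26, Σxy = 814.19
nΣxy − ΣxΣy = 3256.76 − 3477.62 = -220.86
nΣx² − (Σx)² = 183638.76 − 179860.81 = 3777.95; nΣy² − (Σy)² = 81.04 − 67.24 = 13.8
r = -220.86 / √(3777.95 × 13.8) = -220.86 / 228.3325 ≈ -0.967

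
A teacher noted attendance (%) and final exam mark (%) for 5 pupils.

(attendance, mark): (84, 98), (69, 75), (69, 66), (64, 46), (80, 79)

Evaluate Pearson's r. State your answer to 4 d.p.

0.9083

n = 5, Σx = 366, Σy = 364, Σx² = 27074, Σy² = 27942, Σxy = 27225
nΣxy − ΣxΣy = 136125 − 133224 = 2901
nΣx² − (Σx)² = 135370 − 133956 = 1414; nΣy² − (Σy)² = 139710 − 132496 = 7214
r = 2901 / √(1414 × 7214) = 2901 / 3193.8372 ≈ 0.9083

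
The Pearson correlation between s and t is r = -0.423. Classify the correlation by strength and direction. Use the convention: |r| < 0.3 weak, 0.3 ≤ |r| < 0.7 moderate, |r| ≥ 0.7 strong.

moderate negative

r = -0.423 < 0 so the relationship is negative.
|r| = 0.423, which falls in the moderate range.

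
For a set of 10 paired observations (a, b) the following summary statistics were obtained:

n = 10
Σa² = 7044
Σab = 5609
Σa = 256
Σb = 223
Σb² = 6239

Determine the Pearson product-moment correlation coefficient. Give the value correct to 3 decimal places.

-0.127

r = (nΣab − ΣaΣb) / √[(nΣa² − (Σa)²)(nΣb² − (Σb)²)]
Numerator: 10×5609 − 256×223 = -998
Denominator: √[(70440 − 65536)(62390 − 49729)] = √[4904 × 12661] = 7879.6919
r = -998 / 7879.6919 ≈ -0.127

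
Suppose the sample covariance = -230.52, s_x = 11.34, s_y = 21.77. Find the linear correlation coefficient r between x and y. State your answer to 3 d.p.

-0.934

r = Cov(x,y) / (s_x · s_y) = -230.52 / (11.34 × 21.77)
  = -230.52 / 246.8718 ≈ -0.934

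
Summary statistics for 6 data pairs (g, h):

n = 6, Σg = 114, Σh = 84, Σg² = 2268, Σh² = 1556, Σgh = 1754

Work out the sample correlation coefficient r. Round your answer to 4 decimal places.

0.8025

r = (nΣgh − ΣgΣh) / √[(nΣg² − (Σg)²)(nΣh² − (Σh)²)]
Numerator: 6×1754 − 114×84 = 948
Denominator: √[(13608 − 12996)(9336 − 7056)] = √[612 × 2280] = 1181.2536
r = 948 / 1181.2536 ≈ 0.8025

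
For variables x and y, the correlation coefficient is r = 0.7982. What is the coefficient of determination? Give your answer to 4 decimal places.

r² = (0.7982)² = 0.6371

0.6371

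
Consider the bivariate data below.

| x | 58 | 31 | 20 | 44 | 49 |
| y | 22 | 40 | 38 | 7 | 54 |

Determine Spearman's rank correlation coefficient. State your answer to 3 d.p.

-0.100

Rank x: 5, 2, 1, 3, 4
Rank y: 2, 4, 3, 1, 5
d = rank(x) − rank(y): 3, -2, -2, 2, -1; Σd² = 22
ρ = 1 − 6Σd² / [n(n²−1)] = 1 − 6×22 / (5×24) = 1 − 132/120 ≈ -0.100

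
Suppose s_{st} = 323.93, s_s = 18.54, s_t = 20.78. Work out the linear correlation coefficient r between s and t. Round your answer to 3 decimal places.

r = Cov(s,t) / (s_s · s_t) = 323.93 / (18.54 × 20.78)
  = 323.93 / 385.2612 ≈ 0.841

0.841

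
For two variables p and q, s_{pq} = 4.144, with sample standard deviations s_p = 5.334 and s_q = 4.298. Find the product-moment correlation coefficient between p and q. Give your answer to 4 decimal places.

r = Cov(p,q) / (s_p · s_q) = 4.144 / (5.334 × 4.298)
  = 4.144 / 22.9255 ≈ 0.1808

0.1808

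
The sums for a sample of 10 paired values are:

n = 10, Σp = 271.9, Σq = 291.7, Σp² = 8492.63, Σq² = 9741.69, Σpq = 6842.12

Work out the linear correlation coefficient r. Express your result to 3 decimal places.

r = (nΣpq − ΣpΣq) / √[(nΣp² − (Σp)²)(nΣq² − (Σq)²)]
Numerator: 10×6842.12 − 271.9×291.7 = -10892.03
Denominator: √[(84926.3 − 73929.61)(97416.9 − 85088.89)] = √[10996.69 × 12328.01] = 11643.3373
r = -10892.03 / 11643.3373 ≈ -0.935

-0.935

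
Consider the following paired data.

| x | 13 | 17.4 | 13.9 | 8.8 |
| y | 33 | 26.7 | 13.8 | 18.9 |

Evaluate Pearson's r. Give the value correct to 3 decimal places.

n = 4, Σx = 53.1, Σy = 92.4, Σx² = 742.41, Σy² = 2349.54, Σxy = 1251.72
nΣxy − ΣxΣy = 5006.88 − 4906.44 = 100.44
nΣx² − (Σx)² = 2969.64 − 2819.61 = 150.03; nΣy² − (Σy)² = 9398.16 − 8537.76 = 860.4
r = 100.44 / √(150.03 × 860.4) = 100.44 / 359.2851 ≈ 0.280

0.280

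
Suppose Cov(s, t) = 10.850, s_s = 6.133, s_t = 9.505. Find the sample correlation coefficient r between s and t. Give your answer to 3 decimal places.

r = Cov(s,t) / (s_s · s_t) = 10.850 / (6.133 × 9.505)
  = 10.850 / 58.2942 ≈ 0.186

0.186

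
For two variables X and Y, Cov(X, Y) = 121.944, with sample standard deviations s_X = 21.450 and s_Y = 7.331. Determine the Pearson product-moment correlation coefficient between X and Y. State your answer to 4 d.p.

r = Cov(X,Y) / (s_X · s_Y) = 121.944 / (21.450 × 7.331)
  = 121.944 / 157.2500 ≈ 0.7755

0.7755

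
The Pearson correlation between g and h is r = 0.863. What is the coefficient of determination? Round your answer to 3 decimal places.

0.745

r² = (0.863)² = 0.745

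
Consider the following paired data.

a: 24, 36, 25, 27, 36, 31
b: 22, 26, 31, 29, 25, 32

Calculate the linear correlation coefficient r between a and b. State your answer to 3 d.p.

-0.083

n = 6, Σa = 179, Σb = 165, Σa² = 5483, Σb² = 4611, Σab = 4914
nΣab − ΣaΣb = 29484 − 29535 = -51
nΣa² − (Σa)² = 32898 − 32041 = 857; nΣb² − (Σb)² = 27666 − 27225 = 441
r = -51 / √(857 × 441) = -51 / 614.7658 ≈ -0.083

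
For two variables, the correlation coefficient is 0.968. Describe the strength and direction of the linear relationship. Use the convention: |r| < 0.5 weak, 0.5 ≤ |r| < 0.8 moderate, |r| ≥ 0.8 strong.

r = 0.968 > 0 so the relationship is positive.
|r| = 0.968, which falls in the strong range.

strong positive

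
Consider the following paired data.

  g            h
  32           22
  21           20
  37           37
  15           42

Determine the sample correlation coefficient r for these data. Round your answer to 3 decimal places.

n = 4, Σg = 105, Σh = 121, Σg² = 3059, Σh² = 4017, Σgh = 3123
nΣgh − ΣgΣh = 12492 − 12705 = -213
nΣg² − (Σg)² = 12236 − 11025 = 1211; nΣh² − (Σh)² = 16068 − 14641 = 1427
r = -213 / √(1211 × 1427) = -213 / 1314.5710 ≈ -0.162

-0.162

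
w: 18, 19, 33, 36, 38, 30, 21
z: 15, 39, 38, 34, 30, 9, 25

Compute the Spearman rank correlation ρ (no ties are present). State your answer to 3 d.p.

0.179

Rank w: 1, 2, 5, 6, 7, 4, 3
Rank z: 2, 7, 6, 5, 4, 1, 3
d = rank(w) − rank(z): -1, -5, -1, 1, 3, 3, 0; Σd² = 46
ρ = 1 − 6Σd² / [n(n²−1)] = 1 − 6×46 / (7×48) = 1 − 276/336 ≈ 0.179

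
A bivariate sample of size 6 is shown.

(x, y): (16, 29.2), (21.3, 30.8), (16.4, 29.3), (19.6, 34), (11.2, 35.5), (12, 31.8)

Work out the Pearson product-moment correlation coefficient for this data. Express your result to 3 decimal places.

n = 6, Σx = 96.5, Σy = 190.6, Σx² = 1632.25, Σy² = 6087.26, Σxy = 3049.36
nΣxy − ΣxΣy = 18296.16 − 18392.9 = -96.74
nΣx² − (Σx)² = 9793.5 − 9312.25 = 481.25; nΣy² − (Σy)² = 36523.56 − 36328.36 = 195.2
r = -96.74 / √(481.25 × 195.2) = -96.74 / 306.4963 ≈ -0.316

-0.316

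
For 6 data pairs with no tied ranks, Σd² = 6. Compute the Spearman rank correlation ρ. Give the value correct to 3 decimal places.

ρ = 1 − 6Σd² / [n(n²−1)] = 1 − 6×6 / (6×35)
  = 1 − 36/210 = 1 − 0.1714 ≈ 0.829

0.829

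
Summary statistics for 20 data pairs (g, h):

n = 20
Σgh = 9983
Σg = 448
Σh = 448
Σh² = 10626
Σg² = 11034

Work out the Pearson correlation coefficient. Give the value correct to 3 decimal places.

-0.068

r = (nΣgh − ΣgΣh) / √[(nΣg² − (Σg)²)(nΣh² − (Σh)²)]
Numerator: 20×9983 − 448×448 = -1044
Denominator: √[(220680 − 200704)(212520 − 200704)] = √[19976 × 11816] = 15363.4767
r = -1044 / 15363.4767 ≈ -0.068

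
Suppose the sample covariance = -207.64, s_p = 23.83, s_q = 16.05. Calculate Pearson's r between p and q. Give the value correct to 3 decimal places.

-0.543

r = Cov(p,q) / (s_p · s_q) = -207.64 / (23.83 × 16.05)
  = -207.64 / 382.4715 ≈ -0.543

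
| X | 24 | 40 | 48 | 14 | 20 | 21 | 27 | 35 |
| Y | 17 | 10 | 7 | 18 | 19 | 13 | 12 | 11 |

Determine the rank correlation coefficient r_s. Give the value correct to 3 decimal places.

-0.952

Rank X: 4, 7, 8, 1, 2, 3, 5, 6
Rank Y: 6, 2, 1, 7, 8, 5, 4, 3
d = rank(X) − rank(Y): -2, 5, 7, -6, -6, -2, 1, 3; Σd² = 164
ρ = 1 − 6Σd² / [n(n²−1)] = 1 − 6×164 / (8×63) = 1 − 984/504 ≈ -0.952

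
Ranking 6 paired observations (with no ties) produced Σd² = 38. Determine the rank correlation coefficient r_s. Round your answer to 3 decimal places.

ρ = 1 − 6Σd² / [n(n²−1)] = 1 − 6×38 / (6×35)
  = 1 − 228/210 = 1 − 1.0857 ≈ -0.086

-0.086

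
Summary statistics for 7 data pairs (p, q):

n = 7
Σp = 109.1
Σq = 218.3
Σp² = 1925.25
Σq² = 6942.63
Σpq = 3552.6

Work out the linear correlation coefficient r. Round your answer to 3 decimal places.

r = (nΣpq − ΣpΣq) / √[(nΣp² − (Σp)²)(nΣq² − (Σq)²)]
Numerator: 7×3552.6 − 109.1×218.3 = 1051.67
Denominator: √[(13476.75 − 11902.81)(48598.41 − 47654.89)] = √[1573.94 × 943.52] = 1218.6238
r = 1051.67 / 1218.6238 ≈ 0.863

0.863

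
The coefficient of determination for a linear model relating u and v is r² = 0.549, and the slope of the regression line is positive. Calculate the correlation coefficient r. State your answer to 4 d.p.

|r| = √0.549 = 0.7409
The association is positive, so r = 0.7409.

0.7409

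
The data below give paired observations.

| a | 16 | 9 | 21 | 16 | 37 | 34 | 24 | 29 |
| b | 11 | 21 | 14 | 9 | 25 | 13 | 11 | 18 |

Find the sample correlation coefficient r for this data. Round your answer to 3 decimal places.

0.317

n = 8, Σa = 186, Σb = 122, Σa² = 4976, Σb² = 2078, Σab = 2956
nΣab − ΣaΣb = 23648 − 22692 = 956
nΣa² − (Σa)² = 39808 − 34596 = 5212; nΣb² − (Σb)² = 16624 − 14884 = 1740
r = 956 / √(5212 × 1740) = 956 / 3011.4581 ≈ 0.317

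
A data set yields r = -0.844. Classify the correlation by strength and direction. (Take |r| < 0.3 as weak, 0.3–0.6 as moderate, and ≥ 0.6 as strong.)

r = -0.844 < 0 so the relationship is negative.
|r| = 0.844, which falls in the strong range.

strong negative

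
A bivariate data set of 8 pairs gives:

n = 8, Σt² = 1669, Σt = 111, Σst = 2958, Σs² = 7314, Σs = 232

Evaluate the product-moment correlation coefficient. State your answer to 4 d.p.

-0.9497

r = (nΣst − ΣsΣt) / √[(nΣs² − (Σs)²)(nΣt² − (Σt)²)]
Numerator: 8×2958 − 232×111 = -2088
Denominator: √[(58512 − 53824)(13352 − 12321)] = √[4688 × 1031] = 2198.4831
r = -2088 / 2198.4831 ≈ -0.9497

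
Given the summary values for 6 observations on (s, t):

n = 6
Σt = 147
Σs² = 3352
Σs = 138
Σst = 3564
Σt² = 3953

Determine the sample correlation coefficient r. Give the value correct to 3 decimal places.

r = (nΣst − ΣsΣt) / √[(nΣs² − (Σs)²)(nΣt² − (Σt)²)]
Numerator: 6×3564 − 138×147 = 1098
Denominator: √[(20112 − 19044)(23718 − 21609)] = √[1068 × 2109] = 1500.8038
r = 1098 / 1500.8038 ≈ 0.732

0.732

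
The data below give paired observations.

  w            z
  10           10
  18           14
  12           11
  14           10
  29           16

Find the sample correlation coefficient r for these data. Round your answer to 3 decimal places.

0.932

n = 5, Σw = 83, Σz = 61, Σw² = 1605, Σz² = 773, Σwz = 1088
nΣwz − ΣwΣz = 5440 − 5063 = 377
nΣw² − (Σw)² = 8025 − 6889 = 1136; nΣz² − (Σz)² = 3865 − 3721 = 144
r = 377 / √(1136 × 144) = 377 / 404.4552 ≈ 0.932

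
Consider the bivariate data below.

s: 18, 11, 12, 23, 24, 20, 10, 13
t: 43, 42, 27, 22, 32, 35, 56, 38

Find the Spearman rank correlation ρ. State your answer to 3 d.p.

-0.619

Rank s: 5, 2, 3, 7, 8, 6, 1, 4
Rank t: 7, 6, 2, 1, 3, 4, 8, 5
d = rank(s) − rank(t): -2, -4, 1, 6, 5, 2, -7, -1; Σd² = 136
ρ = 1 − 6Σd² / [n(n²−1)] = 1 − 6×136 / (8×63) = 1 − 816/504 ≈ -0.619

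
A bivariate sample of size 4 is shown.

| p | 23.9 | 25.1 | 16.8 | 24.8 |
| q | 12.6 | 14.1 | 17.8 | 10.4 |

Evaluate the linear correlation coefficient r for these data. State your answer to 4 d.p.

n = 4, Σp = 90.6, Σq = 54.9, Σp² = 2098.5, Σq² = 782.57, Σpq = 1212.01
nΣpq − ΣpΣq = 4848.04 − 4973.94 = -125.9
nΣp² − (Σp)² = 8394 − 8208.36 = 185.64; nΣq² − (Σq)² = 3130.28 − 3014.01 = 116.27
r = -125.9 / √(185.64 × 116.27) = -125.9 / 146.9162 ≈ -0.8570

-0.8570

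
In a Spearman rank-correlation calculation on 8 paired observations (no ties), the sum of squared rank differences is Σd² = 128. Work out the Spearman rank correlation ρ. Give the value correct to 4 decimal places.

-0.5238

ρ = 1 − 6Σd² / [n(n²−1)] = 1 − 6×128 / (8×63)
  = 1 − 768/504 = 1 − 1.52381 ≈ -0.5238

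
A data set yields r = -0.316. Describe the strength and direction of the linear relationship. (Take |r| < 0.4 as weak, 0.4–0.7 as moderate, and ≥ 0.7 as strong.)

weak negative

r = -0.316 < 0 so the relationship is negative.
|r| = 0.316, which falls in the weak range.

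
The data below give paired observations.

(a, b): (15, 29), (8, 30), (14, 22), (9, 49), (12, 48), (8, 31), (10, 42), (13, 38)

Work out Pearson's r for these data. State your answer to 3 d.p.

n = 8, Σa = 89, Σb = 289, Σa² = 1043, Σb² = 11099, Σab = 3162
nΣab − ΣaΣb = 25296 − 25721 = -425
nΣa² − (Σa)² = 8344 − 7921 = 423; nΣb² − (Σb)² = 88792 − 83521 = 5271
r = -425 / √(423 × 5271) = -425 / 1493.1956 ≈ -0.285

-0.285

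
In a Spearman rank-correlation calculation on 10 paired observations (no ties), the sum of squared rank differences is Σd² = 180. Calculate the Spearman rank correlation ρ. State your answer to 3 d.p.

ρ = 1 − 6Σd² / [n(n²−1)] = 1 − 6×180 / (10×99)
  = 1 − 1080/990 = 1 − 1.0909 ≈ -0.091

-0.091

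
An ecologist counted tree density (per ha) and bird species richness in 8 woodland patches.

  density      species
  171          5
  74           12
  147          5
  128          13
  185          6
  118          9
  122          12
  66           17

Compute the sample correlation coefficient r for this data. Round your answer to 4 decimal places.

n = 8, Σx = 1011, Σy = 79, Σx² = 140099, Σy² = 913, Σxy = 8900
nΣxy − ΣxΣy = 71200 − 79869 = -8669
nΣx² − (Σx)² = 1120792 − 1022121 = 98671; nΣy² − (Σy)² = 7304 − 6241 = 1063
r = -8669 / √(98671 × 1063) = -8669 / 10241.4488 ≈ -0.8465

-0.8465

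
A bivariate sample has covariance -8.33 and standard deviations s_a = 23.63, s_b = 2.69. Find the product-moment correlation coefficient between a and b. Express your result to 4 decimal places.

-0.1310

r = Cov(a,b) / (s_a · s_b) = -8.33 / (23.63 × 2.69)
  = -8.33 / 63.5647 ≈ -0.1310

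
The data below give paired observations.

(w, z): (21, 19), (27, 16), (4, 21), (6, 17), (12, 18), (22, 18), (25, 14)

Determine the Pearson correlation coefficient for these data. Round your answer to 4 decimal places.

n = 7, Σw = 117, Σz = 123, Σw² = 2475, Σz² = 2191, Σwz = 1979
nΣwz − ΣwΣz = 13853 − 14391 = -538
nΣw² − (Σw)² = 17325 − 13689 = 3636; nΣz² − (Σz)² = 15337 − 15129 = 208
r = -538 / √(3636 × 208) = -538 / 869.6482 ≈ -0.6186

-0.6186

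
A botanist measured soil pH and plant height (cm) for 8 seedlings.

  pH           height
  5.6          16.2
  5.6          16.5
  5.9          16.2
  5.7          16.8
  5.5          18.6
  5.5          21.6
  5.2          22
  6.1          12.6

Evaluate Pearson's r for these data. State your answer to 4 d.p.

n = 8, Σx = 45.1, Σy = 140.5, Σx² = 254.77, Σy² = 2534.65, Σxy = 786.82
nΣxy − ΣxΣy = 6294.56 − 6336.55 = -41.99
nΣx² − (Σx)² = 2038.16 − 2034.01 = 4.15; nΣy² − (Σy)² = 20277.2 − 19740.25 = 536.95
r = -41.99 / √(4.15 × 536.95) = -41.99 / 47.2053 ≈ -0.8895

-0.8895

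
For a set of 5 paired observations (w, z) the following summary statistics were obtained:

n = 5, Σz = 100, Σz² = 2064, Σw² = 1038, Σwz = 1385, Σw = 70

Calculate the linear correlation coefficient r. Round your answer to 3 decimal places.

-0.246

r = (nΣwz − ΣwΣz) / √[(nΣw² − (Σw)²)(nΣz² − (Σz)²)]
Numerator: 5×1385 − 70×100 = -75
Denominator: √[(5190 − 4900)(10320 − 10000)] = √[290 × 320] = 304.6309
r = -75 / 304.6309 ≈ -0.246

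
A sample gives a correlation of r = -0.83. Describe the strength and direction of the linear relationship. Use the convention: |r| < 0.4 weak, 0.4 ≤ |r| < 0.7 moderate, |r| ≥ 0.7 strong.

r = -0.83 < 0 so the relationship is negative.
|r| = 0.83, which falls in the strong range.

strong negative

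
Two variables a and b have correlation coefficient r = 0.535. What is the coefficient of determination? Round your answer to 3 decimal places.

r² = (0.535)² = 0.286

0.286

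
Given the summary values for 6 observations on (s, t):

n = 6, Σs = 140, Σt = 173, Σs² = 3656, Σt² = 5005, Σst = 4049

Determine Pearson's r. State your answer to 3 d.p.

r = (nΣst − ΣsΣt) / √[(nΣs² − (Σs)²)(nΣt² − (Σt)²)]
Numerator: 6×4049 − 140×173 = 74
Denominator: √[(21936 − 19600)(30030 − 29929)] = √[2336 × 101] = 485.7324
r = 74 / 485.7324 ≈ 0.152

0.152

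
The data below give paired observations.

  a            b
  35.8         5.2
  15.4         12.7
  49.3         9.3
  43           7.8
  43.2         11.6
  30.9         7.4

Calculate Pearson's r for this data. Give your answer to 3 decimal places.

-0.315

n = 6, Σa = 217.6, Σb = 54, Σa² = 8619.34, Σb² = 524.98, Σab = 1905.41
nΣab − ΣaΣb = 11432.46 − 11750.4 = -317.94
nΣa² − (Σa)² = 51716.04 − 47349.76 = 4366.28; nΣb² − (Σb)² = 3149.88 − 2916 = 233.88
r = -317.94 / √(4366.28 × 233.88) = -317.94 / 1010.5373 ≈ -0.315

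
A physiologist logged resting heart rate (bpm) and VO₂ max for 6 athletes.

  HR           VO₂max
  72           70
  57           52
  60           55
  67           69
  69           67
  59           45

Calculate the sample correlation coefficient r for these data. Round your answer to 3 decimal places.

n = 6, Σx = 384, Σy = 358, Σx² = 24764, Σy² = 21904, Σxy = 23205
nΣxy − ΣxΣy = 139230 − 137472 = 1758
nΣx² − (Σx)² = 148584 − 147456 = 1128; nΣy² − (Σy)² = 131424 − 128164 = 3260
r = 1758 / √(1128 × 3260) = 1758 / 1917.6235 ≈ 0.917

0.917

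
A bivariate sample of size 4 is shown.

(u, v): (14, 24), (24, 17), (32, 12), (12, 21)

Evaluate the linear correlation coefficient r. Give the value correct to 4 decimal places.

n = 4, Σu = 82, Σv = 74, Σu² = 1940, Σv² = 1450, Σuv = 1380
nΣuv − ΣuΣv = 5520 − 6068 = -548
nΣu² − (Σu)² = 7760 − 6724 = 1036; nΣv² − (Σv)² = 5800 − 5476 = 324
r = -548 / √(1036 × 324) = -548 / 579.3652 ≈ -0.9459

-0.9459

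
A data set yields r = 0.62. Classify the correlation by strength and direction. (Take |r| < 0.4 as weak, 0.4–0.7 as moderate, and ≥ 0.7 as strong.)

r = 0.62 > 0 so the relationship is positive.
|r| = 0.62, which falls in the moderate range.

moderate positive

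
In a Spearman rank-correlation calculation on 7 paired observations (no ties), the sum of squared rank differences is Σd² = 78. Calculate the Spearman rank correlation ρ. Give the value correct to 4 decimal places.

-0.3929

ρ = 1 − 6Σd² / [n(n²−1)] = 1 − 6×78 / (7×48)
  = 1 − 468/336 = 1 − 1.39286 ≈ -0.3929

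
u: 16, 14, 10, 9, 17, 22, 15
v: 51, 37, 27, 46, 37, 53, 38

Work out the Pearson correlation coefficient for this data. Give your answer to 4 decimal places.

n = 7, Σu = 103, Σv = 289, Σu² = 1631, Σv² = 12437, Σuv = 4383
nΣuv − ΣuΣv = 30681 − 29767 = 914
nΣu² − (Σu)² = 11417 − 10609 = 808; nΣv² − (Σv)² = 87059 − 83521 = 3538
r = 914 / √(808 × 3538) = 914 / 1690.7702 ≈ 0.5406

0.5406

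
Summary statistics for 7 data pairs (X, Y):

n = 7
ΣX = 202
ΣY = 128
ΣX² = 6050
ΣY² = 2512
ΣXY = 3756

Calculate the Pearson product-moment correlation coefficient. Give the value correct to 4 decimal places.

0.3201

r = (nΣXY − ΣXΣY) / √[(nΣX² − (ΣX)²)(nΣY² − (ΣY)²)]
Numerator: 7×3756 − 202×128 = 436
Denominator: √[(42350 − 40804)(17584 − 16384)] = √[1546 × 1200] = 1362.0573
r = 436 / 1362.0573 ≈ 0.3201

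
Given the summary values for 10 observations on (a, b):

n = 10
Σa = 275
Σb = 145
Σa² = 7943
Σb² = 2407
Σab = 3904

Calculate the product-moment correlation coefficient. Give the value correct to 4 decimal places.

r = (nΣab − ΣaΣb) / √[(nΣa² − (Σa)²)(nΣb² − (Σb)²)]
Numerator: 10×3904 − 275×145 = -835
Denominator: √[(79430 − 75625)(24070 − 21025)] = √[3805 × 3045] = 3403.8544
r = -835 / 3403.8544 ≈ -0.2453

-0.2453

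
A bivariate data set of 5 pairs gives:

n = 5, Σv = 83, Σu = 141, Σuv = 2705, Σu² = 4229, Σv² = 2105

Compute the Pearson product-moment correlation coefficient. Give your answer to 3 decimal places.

0.850

r = (nΣuv − ΣuΣv) / √[(nΣu² − (Σu)²)(nΣv² − (Σv)²)]
Numerator: 5×2705 − 141×83 = 1822
Denominator: √[(21145 − 19881)(10525 − 6889)] = √[1264 × 3636] = 2143.8060
r = 1822 / 2143.8060 ≈ 0.850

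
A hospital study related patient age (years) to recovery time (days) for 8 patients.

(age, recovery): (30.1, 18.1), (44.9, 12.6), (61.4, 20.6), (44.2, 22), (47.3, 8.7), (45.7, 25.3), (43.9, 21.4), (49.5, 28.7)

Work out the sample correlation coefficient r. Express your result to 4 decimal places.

n = 8, Σx = 367, Σy = 157.4, Σx² = 17348.86, Σy² = 3392.16, Σxy = 7275.62
nΣxy − ΣxΣy = 58204.96 − 57765.8 = 439.16
nΣx² − (Σx)² = 138790.88 − 134689 = 4101.88; nΣy² − (Σy)² = 27137.28 − 24774.76 = 2362.52
r = 439.16 / √(4101.88 × 2362.52) = 439.16 / 3113.0007 ≈ 0.1411

0.1411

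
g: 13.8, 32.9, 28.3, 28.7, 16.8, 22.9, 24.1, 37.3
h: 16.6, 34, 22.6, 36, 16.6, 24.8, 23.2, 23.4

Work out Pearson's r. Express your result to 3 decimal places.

0.641

n = 8, Σg = 204.8, Σh = 197.2, Σg² = 5676.18, Σh² = 5214.72, Σgh = 5299.2
nΣgh − ΣgΣh = 42393.6 − 40386.56 = 2007.04
nΣg² − (Σg)² = 45409.44 − 41943.04 = 3466.4; nΣh² − (Σh)² = 41717.76 − 38887.84 = 2829.92
r = 2007.04 / √(3466.4 × 2829.92) = 2007.04 / 3132.0336 ≈ 0.641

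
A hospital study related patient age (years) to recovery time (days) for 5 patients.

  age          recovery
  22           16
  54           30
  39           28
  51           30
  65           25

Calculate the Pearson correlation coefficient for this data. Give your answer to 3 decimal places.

n = 5, Σx = 231, Σy = 129, Σx² = 11747, Σy² = 3465, Σxy = 6219
nΣxy − ΣxΣy = 31095 − 29799 = 1296
nΣx² − (Σx)² = 58735 − 53361 = 5374; nΣy² − (Σy)² = 17325 − 16641 = 684
r = 1296 / √(5374 × 684) = 1296 / 1917.2418 ≈ 0.676

0.676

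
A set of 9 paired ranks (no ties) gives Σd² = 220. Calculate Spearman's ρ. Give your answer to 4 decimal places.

ρ = 1 − 6Σd² / [n(n²−1)] = 1 − 6×220 / (9×80)
  = 1 − 1320/720 = 1 − 1.83333 ≈ -0.8333

-0.8333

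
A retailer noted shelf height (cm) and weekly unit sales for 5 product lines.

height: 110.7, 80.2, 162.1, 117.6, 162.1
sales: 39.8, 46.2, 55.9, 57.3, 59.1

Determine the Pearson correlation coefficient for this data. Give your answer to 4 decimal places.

n = 5, Σx = 632.7, Σy = 258.3, Σx² = 85069.11, Σy² = 13619.39, Σxy = 33491.08
nΣxy − ΣxΣy = 167455.4 − 163426.41 = 4028.99
nΣx² − (Σx)² = 425345.55 − 400309.29 = 25036.26; nΣy² − (Σy)² = 68096.95 − 66718.89 = 1378.06
r = 4028.99 / √(25036.26 × 1378.06) = 4028.99 / 5873.7951 ≈ 0.6859

0.6859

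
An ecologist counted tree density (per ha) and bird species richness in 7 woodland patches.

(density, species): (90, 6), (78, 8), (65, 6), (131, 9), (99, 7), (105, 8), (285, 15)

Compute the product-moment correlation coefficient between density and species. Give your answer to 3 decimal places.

0.969

n = 7, Σx = 853, Σy = 59, Σx² = 137621, Σy² = 555, Σxy = 8541
nΣxy − ΣxΣy = 59787 − 50327 = 9460
nΣx² − (Σx)² = 963347 − 727609 = 235738; nΣy² − (Σy)² = 3885 − 3481 = 404
r = 9460 / √(235738 × 404) = 9460 / 9759.0036 ≈ 0.969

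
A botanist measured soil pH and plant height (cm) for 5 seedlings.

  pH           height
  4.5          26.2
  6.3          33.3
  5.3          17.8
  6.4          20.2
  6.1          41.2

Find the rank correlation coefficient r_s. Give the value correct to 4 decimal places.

Rank pH: 1, 4, 2, 5, 3
Rank height: 3, 4, 1, 2, 5
d = rank(pH) − rank(height): -2, 0, 1, 3, -2; Σd² = 18
ρ = 1 − 6Σd² / [n(n²−1)] = 1 − 6×18 / (5×24) = 1 − 108/120 ≈ 0.1000

0.1000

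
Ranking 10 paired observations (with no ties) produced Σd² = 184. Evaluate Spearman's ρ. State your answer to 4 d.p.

ρ = 1 − 6Σd² / [n(n²−1)] = 1 − 6×184 / (10×99)
  = 1 − 1104/990 = 1 − 1.11515 ≈ -0.1152

-0.1152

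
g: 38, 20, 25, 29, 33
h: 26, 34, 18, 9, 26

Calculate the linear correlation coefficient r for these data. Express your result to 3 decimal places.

n = 5, Σg = 145, Σh = 113, Σg² = 4399, Σh² = 2913, Σgh = 3237
nΣgh − ΣgΣh = 16185 − 16385 = -200
nΣg² − (Σg)² = 21995 − 21025 = 970; nΣh² − (Σh)² = 14565 − 12769 = 1796
r = -200 / √(970 × 1796) = -200 / 1319.8939 ≈ -0.152

-0.152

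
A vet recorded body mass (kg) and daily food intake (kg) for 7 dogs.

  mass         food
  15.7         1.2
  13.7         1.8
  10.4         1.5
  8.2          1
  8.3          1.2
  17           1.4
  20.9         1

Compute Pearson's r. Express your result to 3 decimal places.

n = 7, Σx = 94.2, Σy = 9.1, Σx² = 1404.28, Σy² = 12.33, Σxy = 121.96
nΣxy − ΣxΣy = 853.72 − 857.22 = -3.5
nΣx² − (Σx)² = 9829.96 − 8873.64 = 956.32; nΣy² − (Σy)² = 86.31 − 82.81 = 3.5
r = -3.5 / √(956.32 × 3.5) = -3.5 / 57.8543 ≈ -0.060

-0.060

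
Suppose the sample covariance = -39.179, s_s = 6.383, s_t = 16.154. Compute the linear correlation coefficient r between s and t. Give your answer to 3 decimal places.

r = Cov(s,t) / (s_s · s_t) = -39.179 / (6.383 × 16.154)
  = -39.179 / 103.1110 ≈ -0.380

-0.380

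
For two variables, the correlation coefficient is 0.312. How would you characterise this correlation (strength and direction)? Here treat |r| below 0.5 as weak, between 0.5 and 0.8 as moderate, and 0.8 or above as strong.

r = 0.312 > 0 so the relationship is positive.
|r| = 0.312, which falls in the weak range.

weak positive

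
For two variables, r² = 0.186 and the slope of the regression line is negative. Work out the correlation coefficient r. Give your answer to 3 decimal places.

-0.431

|r| = √0.186 = 0.431
The association is negative, so r = −0.431.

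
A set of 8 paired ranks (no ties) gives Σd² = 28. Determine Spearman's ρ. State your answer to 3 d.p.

0.667

ρ = 1 − 6Σd² / [n(n²−1)] = 1 − 6×28 / (8×63)
  = 1 − 168/504 = 1 − 0.3333 ≈ 0.667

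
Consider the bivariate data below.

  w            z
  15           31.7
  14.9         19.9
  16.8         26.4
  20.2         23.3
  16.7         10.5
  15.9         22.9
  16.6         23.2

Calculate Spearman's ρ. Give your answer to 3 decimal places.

Rank w: 2, 1, 6, 7, 5, 3, 4
Rank z: 7, 2, 6, 5, 1, 3, 4
d = rank(w) − rank(z): -5, -1, 0, 2, 4, 0, 0; Σd² = 46
ρ = 1 − 6Σd² / [n(n²−1)] = 1 − 6×46 / (7×48) = 1 − 276/336 ≈ 0.179

0.179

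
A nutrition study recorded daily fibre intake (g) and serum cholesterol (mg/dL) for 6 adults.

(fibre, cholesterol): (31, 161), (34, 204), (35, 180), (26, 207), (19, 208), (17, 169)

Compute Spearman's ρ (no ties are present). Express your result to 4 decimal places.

-0.1429

Rank fibre: 4, 5, 6, 3, 2, 1
Rank cholesterol: 1, 4, 3, 5, 6, 2
d = rank(fibre) − rank(cholesterol): 3, 1, 3, -2, -4, -1; Σd² = 40
ρ = 1 − 6Σd² / [n(n²−1)] = 1 − 6×40 / (6×35) = 1 − 240/210 ≈ -0.1429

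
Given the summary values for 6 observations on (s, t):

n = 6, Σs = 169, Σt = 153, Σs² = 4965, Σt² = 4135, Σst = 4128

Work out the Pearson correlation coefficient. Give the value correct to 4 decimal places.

-0.8299

r = (nΣst − ΣsΣt) / √[(nΣs² − (Σs)²)(nΣt² − (Σt)²)]
Numerator: 6×4128 − 169×153 = -1089
Denominator: √[(29790 − 28561)(24810 − 23409)] = √[1229 × 1401] = 1312.1848
r = -1089 / 1312.1848 ≈ -0.8299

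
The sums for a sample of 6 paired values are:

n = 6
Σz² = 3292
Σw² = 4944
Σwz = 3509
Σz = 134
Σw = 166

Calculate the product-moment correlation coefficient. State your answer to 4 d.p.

r = (nΣwz − ΣwΣz) / √[(nΣw² − (Σw)²)(nΣz² − (Σz)²)]
Numerator: 6×3509 − 166×134 = -1190
Denominator: √[(29664 − 27556)(19752 − 17956)] = √[2108 × 1796] = 1945.7564
r = -1190 / 1945.7564 ≈ -0.6116

-0.6116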